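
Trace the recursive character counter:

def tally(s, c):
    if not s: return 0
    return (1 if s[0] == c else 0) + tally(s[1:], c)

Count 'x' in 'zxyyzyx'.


s[0]='z' != 'x' -> 0
s[0]='x' == 'x' -> 1
s[0]='y' != 'x' -> 0
s[0]='y' != 'x' -> 0
s[0]='z' != 'x' -> 0
s[0]='y' != 'x' -> 0
s[0]='x' == 'x' -> 1
Sum: 0 + 1 + 0 + 0 + 0 + 0 + 1 = 2

2


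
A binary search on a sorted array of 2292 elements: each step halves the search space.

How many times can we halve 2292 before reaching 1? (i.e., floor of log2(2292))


2292 / 2 = 1146
1146 / 2 = 573
573 / 2 = 286
286 / 2 = 143
143 / 2 = 71
71 / 2 = 35
35 / 2 = 17
17 / 2 = 8
8 / 2 = 4
4 / 2 = 2
2 / 2 = 1
Reached 1 after 11 halvings

11


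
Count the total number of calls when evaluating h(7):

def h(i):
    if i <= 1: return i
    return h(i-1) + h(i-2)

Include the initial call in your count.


Let C(n) = total calls for h(n)
C(0) = 1, C(1) = 1
C(2) = 1 + C(1) + C(0) = 1 + 1 + 1 = 3
C(3) = 1 + C(2) + C(1) = 1 + 3 + 1 = 5
C(4) = 1 + C(3) + C(2) = 1 + 5 + 3 = 9
C(5) = 1 + C(4) + C(3) = 1 + 9 + 5 = 15
C(6) = 1 + C(5) + C(4) = 1 + 15 + 9 = 25
C(7) = 1 + C(6) + C(5) = 1 + 25 + 15 = 41

41


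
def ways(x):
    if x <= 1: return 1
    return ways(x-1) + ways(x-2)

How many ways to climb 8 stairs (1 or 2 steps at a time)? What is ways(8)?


Building up from base cases:
ways(0) = 1
ways(1) = 1
ways(2) = ways(1) + ways(0) = 1 + 1 = 2
ways(3) = ways(2) + ways(1) = 2 + 1 = 3
ways(4) = ways(3) + ways(2) = 3 + 2 = 5
ways(5) = ways(4) + ways(3) = 5 + 3 = 8
ways(6) = ways(5) + ways(4) = 8 + 5 = 13
ways(7) = ways(6) + ways(5) = 13 + 8 = 21
ways(8) = ways(7) + ways(6) = 21 + 13 = 34

34


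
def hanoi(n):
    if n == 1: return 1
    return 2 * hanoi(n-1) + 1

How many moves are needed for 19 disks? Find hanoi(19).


hanoi(19) = 2 * hanoi(18) + 1
hanoi(18) = 2 * hanoi(17) + 1
hanoi(17) = 2 * hanoi(16) + 1
hanoi(16) = 2 * hanoi(15) + 1
hanoi(15) = 2 * hanoi(14) + 1
hanoi(14) = 2 * hanoi(13) + 1
hanoi(13) = 2 * hanoi(12) + 1
hanoi(12) = 2 * hanoi(11) + 1
hanoi(11) = 2 * hanoi(10) + 1
hanoi(10) = 2 * hanoi(9) + 1
hanoi(9) = 2 * hanoi(8) + 1
hanoi(8) = 2 * hanoi(7) + 1
hanoi(7) = 2 * hanoi(6) + 1
hanoi(6) = 2 * hanoi(5) + 1
hanoi(5) = 2 * hanoi(4) + 1
hanoi(4) = 2 * hanoi(3) + 1
hanoi(3) = 2 * hanoi(2) + 1
hanoi(2) = 2 * hanoi(1) + 1
hanoi(1) = 1  (base case)
hanoi(2) = 2 * 1 + 1 = 3
hanoi(3) = 2 * 3 + 1 = 7
hanoi(4) = 2 * 7 + 1 = 15
hanoi(5) = 2 * 15 + 1 = 31
hanoi(6) = 2 * 31 + 1 = 63
hanoi(7) = 2 * 63 + 1 = 127
hanoi(8) = 2 * 127 + 1 = 255
hanoi(9) = 2 * 255 + 1 = 511
hanoi(10) = 2 * 511 + 1 = 1023
hanoi(11) = 2 * 1023 + 1 = 2047
hanoi(12) = 2 * 2047 + 1 = 4095
hanoi(13) = 2 * 4095 + 1 = 8191
hanoi(14) = 2 * 8191 + 1 = 16383
hanoi(15) = 2 * 16383 + 1 = 32767
hanoi(16) = 2 * 32767 + 1 = 65535
hanoi(17) = 2 * 65535 + 1 = 131071
hanoi(18) = 2 * 131071 + 1 = 262143
hanoi(19) = 2 * 262143 + 1 = 524287

524287


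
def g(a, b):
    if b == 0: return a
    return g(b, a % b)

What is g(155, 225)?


g(155, 225) = g(225, 155)
g(225, 155) = g(155, 70)
g(155, 70) = g(70, 15)
g(70, 15) = g(15, 10)
g(15, 10) = g(10, 5)
g(10, 5) = g(5, 0)
g(5, 0) = 5  (base case)

5


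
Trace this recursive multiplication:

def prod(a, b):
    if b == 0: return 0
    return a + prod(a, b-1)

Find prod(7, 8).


prod(7, 8) = 7 + prod(7, 7)
prod(7, 7) = 7 + prod(7, 6)
prod(7, 6) = 7 + prod(7, 5)
prod(7, 5) = 7 + prod(7, 4)
prod(7, 4) = 7 + prod(7, 3)
prod(7, 3) = 7 + prod(7, 2)
prod(7, 2) = 7 + prod(7, 1)
prod(7, 1) = 7 + prod(7, 0)
prod(7, 0) = 0  (base case)
Total: 7 + 7 + 7 + 7 + 7 + 7 + 7 + 7 + 0 = 56

56


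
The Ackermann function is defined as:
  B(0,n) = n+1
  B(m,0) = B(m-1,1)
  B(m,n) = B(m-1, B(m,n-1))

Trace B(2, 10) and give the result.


B(2, 10) = B(1, B(2, 9))
  B(2, 9) = B(1, B(2, 8))
    B(2, 8) = B(1, B(2, 7))
      B(2, 7) = B(1, B(2, 6))
        B(2, 6) = B(1, B(2, 5))
          B(2, 5) = B(1, B(2, 4))
          B(2, 4) = B(1, B(2, 3))
          B(2, 3) = B(1, B(2, 2))
          B(2, 2) = B(1, B(2, 1))
          B(2, 1) = B(1, B(2, 0))
          B(2, 0) = B(1, 1)
          B(1, 1) = B(0, B(1, 0))
          B(1, 0) = B(0, 1)
          B(0, 1) = 2
            = B(0, 2)
          B(0, 2) = 3
            = B(1, 3)
          B(1, 3) = B(0, B(1, 2))
          B(1, 2) = B(0, B(1, 1))
          B(1, 1) = B(0, B(1, 0))
          B(1, 0) = B(0, 1)
          B(0, 1) = 2
            = B(0, 2)
          B(0, 2) = 3
            = B(0, 3)
... (trace truncated)
Result: B(2, 10) = 23

23


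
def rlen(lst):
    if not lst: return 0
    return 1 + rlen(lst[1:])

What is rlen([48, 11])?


rlen([48, 11]) = 1 + rlen([11])
rlen([11]) = 1 + rlen([])
rlen([]) = 0  (base case)
Unwinding: 1 + 1 + 0 = 2

2


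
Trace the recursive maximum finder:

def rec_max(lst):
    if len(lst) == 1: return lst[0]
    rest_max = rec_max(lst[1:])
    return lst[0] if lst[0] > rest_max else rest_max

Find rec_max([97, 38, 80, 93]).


rec_max([97, 38, 80, 93]): compare 97 with rec_max([38, 80, 93])
rec_max([38, 80, 93]): compare 38 with rec_max([80, 93])
rec_max([80, 93]): compare 80 with rec_max([93])
rec_max([93]) = 93  (base case)
Compare 80 with 93 -> 93
Compare 38 with 93 -> 93
Compare 97 with 93 -> 97

97


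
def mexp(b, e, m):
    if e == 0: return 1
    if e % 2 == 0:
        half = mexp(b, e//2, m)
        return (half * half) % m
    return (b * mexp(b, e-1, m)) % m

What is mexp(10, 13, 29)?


mexp(10, 13, 29): e is odd, compute mexp(10, 12, 29)
  mexp(10, 12, 29): e is even, compute mexp(10, 6, 29)
    mexp(10, 6, 29): e is even, compute mexp(10, 3, 29)
      mexp(10, 3, 29): e is odd, compute mexp(10, 2, 29)
        mexp(10, 2, 29): e is even, compute mexp(10, 1, 29)
          mexp(10, 1, 29): e is odd, compute mexp(10, 0, 29)
          mexp(10, 0, 29) = 1
          (10 * 1) % 29 = 10
        half=10, (10*10) % 29 = 13
      (10 * 13) % 29 = 14
    half=14, (14*14) % 29 = 22
  half=22, (22*22) % 29 = 20
(10 * 20) % 29 = 26

26


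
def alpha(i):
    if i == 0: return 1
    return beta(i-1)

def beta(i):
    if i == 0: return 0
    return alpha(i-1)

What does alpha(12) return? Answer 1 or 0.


alpha(12) = beta(11)
beta(11) = alpha(10)
alpha(10) = beta(9)
beta(9) = alpha(8)
alpha(8) = beta(7)
beta(7) = alpha(6)
alpha(6) = beta(5)
beta(5) = alpha(4)
alpha(4) = beta(3)
beta(3) = alpha(2)
alpha(2) = beta(1)
beta(1) = alpha(0)
alpha(0) = 1  (base case)
Result: 1

1


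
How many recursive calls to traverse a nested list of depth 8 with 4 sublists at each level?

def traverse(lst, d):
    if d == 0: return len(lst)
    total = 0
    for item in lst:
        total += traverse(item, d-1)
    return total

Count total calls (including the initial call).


At depth 0 (root): 1 call
At depth 1: each of 1 parents calls traverse on 4 children = 4 calls
At depth 2: each of 4 parents calls traverse on 4 children = 16 calls
At depth 3: each of 16 parents calls traverse on 4 children = 64 calls
At depth 4: each of 64 parents calls traverse on 4 children = 256 calls
At depth 5: each of 256 parents calls traverse on 4 children = 1024 calls
At depth 6: each of 1024 parents calls traverse on 4 children = 4096 calls
At depth 7: each of 4096 parents calls traverse on 4 children = 16384 calls
At depth 8: each of 16384 parents calls traverse on 4 children = 65536 calls
Total: 1 + 4 + 16 + 64 + 256 + 1024 + 4096 + 16384 + 65536 = 87381

87381


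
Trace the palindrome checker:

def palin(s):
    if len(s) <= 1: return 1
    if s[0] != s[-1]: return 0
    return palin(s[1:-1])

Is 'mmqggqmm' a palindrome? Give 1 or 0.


palin('mmqggqmm'): s[0]='m' == s[-1]='m' -> check palin('mqggqm')
palin('mqggqm'): s[0]='m' == s[-1]='m' -> check palin('qggq')
palin('qggq'): s[0]='q' == s[-1]='q' -> check palin('gg')
palin('gg'): s[0]='g' == s[-1]='g' -> check palin('')
palin(''): len <= 1 -> return 1  (base case)
Result: 1 (palindrome)

1


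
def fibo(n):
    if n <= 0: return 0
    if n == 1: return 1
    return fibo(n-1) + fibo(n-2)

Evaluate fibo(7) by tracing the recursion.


Computing fibo(7) bottom-up:
fibo(0) = 0
fibo(1) = 1
fibo(2) = fibo(1) + fibo(0) = 1 + 0 = 1
fibo(3) = fibo(2) + fibo(1) = 1 + 1 = 2
fibo(4) = fibo(3) + fibo(2) = 2 + 1 = 3
fibo(5) = fibo(4) + fibo(3) = 3 + 2 = 5
fibo(6) = fibo(5) + fibo(4) = 5 + 3 = 8
fibo(7) = fibo(6) + fibo(5) = 8 + 5 = 13

13


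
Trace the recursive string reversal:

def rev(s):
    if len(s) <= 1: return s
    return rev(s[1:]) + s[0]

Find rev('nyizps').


rev('nyizps') = rev('yizps') + 'n'
rev('yizps') = rev('izps') + 'y'
rev('izps') = rev('zps') + 'i'
rev('zps') = rev('ps') + 'z'
rev('ps') = rev('s') + 'p'
rev('s') = 's'  (base case)
Concatenating: 's' + 'p' + 'z' + 'i' + 'y' + 'n' = 'spziyn'

spziyn


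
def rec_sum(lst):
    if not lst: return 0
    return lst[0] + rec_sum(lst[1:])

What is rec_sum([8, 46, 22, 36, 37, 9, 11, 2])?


rec_sum([8, 46, 22, 36, 37, 9, 11, 2]) = 8 + rec_sum([46, 22, 36, 37, 9, 11, 2])
rec_sum([46, 22, 36, 37, 9, 11, 2]) = 46 + rec_sum([22, 36, 37, 9, 11, 2])
rec_sum([22, 36, 37, 9, 11, 2]) = 22 + rec_sum([36, 37, 9, 11, 2])
rec_sum([36, 37, 9, 11, 2]) = 36 + rec_sum([37, 9, 11, 2])
rec_sum([37, 9, 11, 2]) = 37 + rec_sum([9, 11, 2])
rec_sum([9, 11, 2]) = 9 + rec_sum([11, 2])
rec_sum([11, 2]) = 11 + rec_sum([2])
rec_sum([2]) = 2 + rec_sum([])
rec_sum([]) = 0  (base case)
Total: 8 + 46 + 22 + 36 + 37 + 9 + 11 + 2 + 0 = 171

171


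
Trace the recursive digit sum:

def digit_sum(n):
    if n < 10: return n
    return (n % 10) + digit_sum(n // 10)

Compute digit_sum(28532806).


digit_sum(28532806) = 6 + digit_sum(2853280)
digit_sum(2853280) = 0 + digit_sum(285328)
digit_sum(285328) = 8 + digit_sum(28532)
digit_sum(28532) = 2 + digit_sum(2853)
digit_sum(2853) = 3 + digit_sum(285)
digit_sum(285) = 5 + digit_sum(28)
digit_sum(28) = 8 + digit_sum(2)
digit_sum(2) = 2  (base case)
Total: 6 + 0 + 8 + 2 + 3 + 5 + 8 + 2 = 34

34


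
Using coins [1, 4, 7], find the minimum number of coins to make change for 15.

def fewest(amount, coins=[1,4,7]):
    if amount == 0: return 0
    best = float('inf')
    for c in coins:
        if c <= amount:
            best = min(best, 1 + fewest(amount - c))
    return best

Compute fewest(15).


Building up with DP:
fewest(0) = 0
fewest(1) = min(1+fewest(0)=1+0=1) = 1
fewest(2) = min(1+fewest(1)=1+1=2) = 2
fewest(3) = min(1+fewest(2)=1+2=3) = 3
fewest(4) = min(1+fewest(3)=1+3=4, 1+fewest(0)=1+0=1) = 1
fewest(5) = min(1+fewest(4)=1+1=2, 1+fewest(1)=1+1=2) = 2
fewest(6) = min(1+fewest(5)=1+2=3, 1+fewest(2)=1+2=3) = 3
fewest(7) = min(1+fewest(6)=1+3=4, 1+fewest(3)=1+3=4, 1+fewest(0)=1+0=1) = 1
fewest(8) = min(1+fewest(7)=1+1=2, 1+fewest(4)=1+1=2, 1+fewest(1)=1+1=2) = 2
fewest(9) = min(1+fewest(8)=1+2=3, 1+fewest(5)=1+2=3, 1+fewest(2)=1+2=3) = 3
fewest(10) = min(1+fewest(9)=1+3=4, 1+fewest(6)=1+3=4, 1+fewest(3)=1+3=4) = 4
fewest(11) = min(1+fewest(10)=1+4=5, 1+fewest(7)=1+1=2, 1+fewest(4)=1+1=2) = 2
fewest(12) = min(1+fewest(11)=1+2=3, 1+fewest(8)=1+2=3, 1+fewest(5)=1+2=3) = 3
fewest(13) = min(1+fewest(12)=1+3=4, 1+fewest(9)=1+3=4, 1+fewest(6)=1+3=4) = 4
fewest(14) = min(1+fewest(13)=1+4=5, 1+fewest(10)=1+4=5, 1+fewest(7)=1+1=2) = 2
fewest(15) = min(1+fewest(14)=1+2=3, 1+fewest(11)=1+2=3, 1+fewest(8)=1+2=3) = 3

3


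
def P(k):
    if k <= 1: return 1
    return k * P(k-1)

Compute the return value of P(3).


P(3)
= 3 * P(2)
= 3 * 2 * P(1)
= 3 * 2 * 1
= 6

6


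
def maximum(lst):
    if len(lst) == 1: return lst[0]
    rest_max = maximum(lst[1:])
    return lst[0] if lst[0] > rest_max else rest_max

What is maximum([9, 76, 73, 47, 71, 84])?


maximum([9, 76, 73, 47, 71, 84]): compare 9 with maximum([76, 73, 47, 71, 84])
maximum([76, 73, 47, 71, 84]): compare 76 with maximum([73, 47, 71, 84])
maximum([73, 47, 71, 84]): compare 73 with maximum([47, 71, 84])
maximum([47, 71, 84]): compare 47 with maximum([71, 84])
maximum([71, 84]): compare 71 with maximum([84])
maximum([84]) = 84  (base case)
Compare 71 with 84 -> 84
Compare 47 with 84 -> 84
Compare 73 with 84 -> 84
Compare 76 with 84 -> 84
Compare 9 with 84 -> 84

84


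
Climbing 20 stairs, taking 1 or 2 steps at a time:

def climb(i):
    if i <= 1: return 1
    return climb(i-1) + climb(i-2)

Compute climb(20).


Building up from base cases:
climb(0) = 1
climb(1) = 1
climb(2) = climb(1) + climb(0) = 1 + 1 = 2
climb(3) = climb(2) + climb(1) = 2 + 1 = 3
climb(4) = climb(3) + climb(2) = 3 + 2 = 5
climb(5) = climb(4) + climb(3) = 5 + 3 = 8
climb(6) = climb(5) + climb(4) = 8 + 5 = 13
climb(7) = climb(6) + climb(5) = 13 + 8 = 21
climb(8) = climb(7) + climb(6) = 21 + 13 = 34
climb(9) = climb(8) + climb(7) = 34 + 21 = 55
climb(10) = climb(9) + climb(8) = 55 + 34 = 89
climb(11) = climb(10) + climb(9) = 89 + 55 = 144
climb(12) = climb(11) + climb(10) = 144 + 89 = 233
climb(13) = climb(12) + climb(11) = 233 + 144 = 377
climb(14) = climb(13) + climb(12) = 377 + 233 = 610
climb(15) = climb(14) + climb(13) = 610 + 377 = 987
climb(16) = climb(15) + climb(14) = 987 + 610 = 1597
climb(17) = climb(16) + climb(15) = 1597 + 987 = 2584
climb(18) = climb(17) + climb(16) = 2584 + 1597 = 4181
climb(19) = climb(18) + climb(17) = 4181 + 2584 = 6765
climb(20) = climb(19) + climb(18) = 6765 + 4181 = 10946

10946


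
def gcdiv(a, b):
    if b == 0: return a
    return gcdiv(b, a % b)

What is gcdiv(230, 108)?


gcdiv(230, 108) = gcdiv(108, 14)
gcdiv(108, 14) = gcdiv(14, 10)
gcdiv(14, 10) = gcdiv(10, 4)
gcdiv(10, 4) = gcdiv(4, 2)
gcdiv(4, 2) = gcdiv(2, 0)
gcdiv(2, 0) = 2  (base case)

2


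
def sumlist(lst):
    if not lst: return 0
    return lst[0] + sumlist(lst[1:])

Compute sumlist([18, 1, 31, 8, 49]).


sumlist([18, 1, 31, 8, 49]) = 18 + sumlist([1, 31, 8, 49])
sumlist([1, 31, 8, 49]) = 1 + sumlist([31, 8, 49])
sumlist([31, 8, 49]) = 31 + sumlist([8, 49])
sumlist([8, 49]) = 8 + sumlist([49])
sumlist([49]) = 49 + sumlist([])
sumlist([]) = 0  (base case)
Total: 18 + 1 + 31 + 8 + 49 + 0 = 107

107


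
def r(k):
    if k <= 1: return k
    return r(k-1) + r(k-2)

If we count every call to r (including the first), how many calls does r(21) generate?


Let C(n) = total calls for r(n)
C(0) = 1, C(1) = 1
C(2) = 1 + C(1) + C(0) = 1 + 1 + 1 = 3
C(3) = 1 + C(2) + C(1) = 1 + 3 + 1 = 5
C(4) = 1 + C(3) + C(2) = 1 + 5 + 3 = 9
C(5) = 1 + C(4) + C(3) = 1 + 9 + 5 = 15
C(6) = 1 + C(5) + C(4) = 1 + 15 + 9 = 25
C(7) = 1 + C(6) + C(5) = 1 + 25 + 15 = 41
C(8) = 1 + C(7) + C(6) = 1 + 41 + 25 = 67
C(9) = 1 + C(8) + C(7) = 1 + 67 + 41 = 109
C(10) = 1 + C(9) + C(8) = 1 + 109 + 67 = 177
C(11) = 1 + C(10) + C(9) = 1 + 177 + 109 = 287
C(12) = 1 + C(11) + C(10) = 1 + 287 + 177 = 465
C(13) = 1 + C(12) + C(11) = 1 + 465 + 287 = 753
C(14) = 1 + C(13) + C(12) = 1 + 753 + 465 = 1219
C(15) = 1 + C(14) + C(13) = 1 + 1219 + 753 = 1973
C(16) = 1 + C(15) + C(14) = 1 + 1973 + 1219 = 3193
C(17) = 1 + C(16) + C(15) = 1 + 3193 + 1973 = 5167
C(18) = 1 + C(17) + C(16) = 1 + 5167 + 3193 = 8361
C(19) = 1 + C(18) + C(17) = 1 + 8361 + 5167 = 13529
C(20) = 1 + C(19) + C(18) = 1 + 13529 + 8361 = 21891
C(21) = 1 + C(20) + C(19) = 1 + 21891 + 13529 = 35421

35421


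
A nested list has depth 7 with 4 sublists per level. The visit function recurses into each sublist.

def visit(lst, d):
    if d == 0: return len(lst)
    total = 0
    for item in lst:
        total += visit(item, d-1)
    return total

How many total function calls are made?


At depth 0 (root): 1 call
At depth 1: each of 1 parents calls visit on 4 children = 4 calls
At depth 2: each of 4 parents calls visit on 4 children = 16 calls
At depth 3: each of 16 parents calls visit on 4 children = 64 calls
At depth 4: each of 64 parents calls visit on 4 children = 256 calls
At depth 5: each of 256 parents calls visit on 4 children = 1024 calls
At depth 6: each of 1024 parents calls visit on 4 children = 4096 calls
At depth 7: each of 4096 parents calls visit on 4 children = 16384 calls
Total: 1 + 4 + 16 + 64 + 256 + 1024 + 4096 + 16384 = 21845

21845


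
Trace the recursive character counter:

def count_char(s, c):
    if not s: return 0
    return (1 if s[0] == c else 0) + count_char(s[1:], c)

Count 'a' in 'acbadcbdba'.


s[0]='a' == 'a' -> 1
s[0]='c' != 'a' -> 0
s[0]='b' != 'a' -> 0
s[0]='a' == 'a' -> 1
s[0]='d' != 'a' -> 0
s[0]='c' != 'a' -> 0
s[0]='b' != 'a' -> 0
s[0]='d' != 'a' -> 0
s[0]='b' != 'a' -> 0
s[0]='a' == 'a' -> 1
Sum: 1 + 0 + 0 + 1 + 0 + 0 + 0 + 0 + 0 + 1 = 3

3


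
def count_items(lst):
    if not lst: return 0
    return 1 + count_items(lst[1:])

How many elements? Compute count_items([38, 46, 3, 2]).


count_items([38, 46, 3, 2]) = 1 + count_items([46, 3, 2])
count_items([46, 3, 2]) = 1 + count_items([3, 2])
count_items([3, 2]) = 1 + count_items([2])
count_items([2]) = 1 + count_items([])
count_items([]) = 0  (base case)
Unwinding: 1 + 1 + 1 + 1 + 0 = 4

4


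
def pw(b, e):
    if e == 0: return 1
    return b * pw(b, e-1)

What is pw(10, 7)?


pw(10, 7)
= 10 * pw(10, 6)
= 10 * 10 * pw(10, 5)
= 10 * 10 * 10 * pw(10, 4)
= 10 * 10 * 10 * 10 * pw(10, 3)
= 10 * 10 * 10 * 10 * 10 * pw(10, 2)
= 10 * 10 * 10 * 10 * 10 * 10 * pw(10, 1)
= 10 * 10 * 10 * 10 * 10 * 10 * 10 * pw(10, 0)
= 10 * 10 * 10 * 10 * 10 * 10 * 10 * 1
= 10000000

10000000


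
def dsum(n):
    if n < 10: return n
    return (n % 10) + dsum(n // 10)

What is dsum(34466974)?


dsum(34466974) = 4 + dsum(3446697)
dsum(3446697) = 7 + dsum(344669)
dsum(344669) = 9 + dsum(34466)
dsum(34466) = 6 + dsum(3446)
dsum(3446) = 6 + dsum(344)
dsum(344) = 4 + dsum(34)
dsum(34) = 4 + dsum(3)
dsum(3) = 3  (base case)
Total: 4 + 7 + 9 + 6 + 6 + 4 + 4 + 3 = 43

43


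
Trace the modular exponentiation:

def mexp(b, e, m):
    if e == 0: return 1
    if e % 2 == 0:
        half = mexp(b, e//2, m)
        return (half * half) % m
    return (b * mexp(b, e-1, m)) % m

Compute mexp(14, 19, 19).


mexp(14, 19, 19): e is odd, compute mexp(14, 18, 19)
  mexp(14, 18, 19): e is even, compute mexp(14, 9, 19)
    mexp(14, 9, 19): e is odd, compute mexp(14, 8, 19)
      mexp(14, 8, 19): e is even, compute mexp(14, 4, 19)
        mexp(14, 4, 19): e is even, compute mexp(14, 2, 19)
          mexp(14, 2, 19): e is even, compute mexp(14, 1, 19)
          mexp(14, 1, 19): e is odd, compute mexp(14, 0, 19)
          mexp(14, 0, 19) = 1
          (14 * 1) % 19 = 14
          half=14, (14*14) % 19 = 6
        half=6, (6*6) % 19 = 17
      half=17, (17*17) % 19 = 4
    (14 * 4) % 19 = 18
  half=18, (18*18) % 19 = 1
(14 * 1) % 19 = 14

14


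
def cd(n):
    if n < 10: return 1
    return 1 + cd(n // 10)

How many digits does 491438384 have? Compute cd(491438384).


cd(491438384) = 1 + cd(49143838)
cd(49143838) = 1 + cd(4914383)
cd(4914383) = 1 + cd(491438)
cd(491438) = 1 + cd(49143)
cd(49143) = 1 + cd(4914)
cd(4914) = 1 + cd(491)
cd(491) = 1 + cd(49)
cd(49) = 1 + cd(4)
cd(4) = 1  (base case: 4 < 10)
Unwinding: 1 + 1 + 1 + 1 + 1 + 1 + 1 + 1 + 1 = 9

9


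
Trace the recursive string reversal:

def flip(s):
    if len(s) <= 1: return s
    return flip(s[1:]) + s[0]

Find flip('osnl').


flip('osnl') = flip('snl') + 'o'
flip('snl') = flip('nl') + 's'
flip('nl') = flip('l') + 'n'
flip('l') = 'l'  (base case)
Concatenating: 'l' + 'n' + 's' + 'o' = 'lnso'

lnso


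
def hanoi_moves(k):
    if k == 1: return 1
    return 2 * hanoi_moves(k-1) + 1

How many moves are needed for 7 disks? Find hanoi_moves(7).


hanoi_moves(7) = 2 * hanoi_moves(6) + 1
hanoi_moves(6) = 2 * hanoi_moves(5) + 1
hanoi_moves(5) = 2 * hanoi_moves(4) + 1
hanoi_moves(4) = 2 * hanoi_moves(3) + 1
hanoi_moves(3) = 2 * hanoi_moves(2) + 1
hanoi_moves(2) = 2 * hanoi_moves(1) + 1
hanoi_moves(1) = 1  (base case)
hanoi_moves(2) = 2 * 1 + 1 = 3
hanoi_moves(3) = 2 * 3 + 1 = 7
hanoi_moves(4) = 2 * 7 + 1 = 15
hanoi_moves(5) = 2 * 15 + 1 = 31
hanoi_moves(6) = 2 * 31 + 1 = 63
hanoi_moves(7) = 2 * 63 + 1 = 127

127


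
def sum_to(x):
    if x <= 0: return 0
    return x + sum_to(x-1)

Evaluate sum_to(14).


sum_to(14)
= 14 + 13 + 12 + 11 + 10 + 9 + 8 + 7 + 6 + 5 + 4 + 3 + 2 + 1 + sum_to(0)
= 14 + 13 + 12 + 11 + 10 + 9 + 8 + 7 + 6 + 5 + 4 + 3 + 2 + 1 + 0
= 105

105


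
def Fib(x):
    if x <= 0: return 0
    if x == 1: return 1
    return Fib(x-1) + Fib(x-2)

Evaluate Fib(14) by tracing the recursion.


Computing Fib(14) bottom-up:
Fib(0) = 0
Fib(1) = 1
Fib(2) = Fib(1) + Fib(0) = 1 + 0 = 1
Fib(3) = Fib(2) + Fib(1) = 1 + 1 = 2
Fib(4) = Fib(3) + Fib(2) = 2 + 1 = 3
Fib(5) = Fib(4) + Fib(3) = 3 + 2 = 5
Fib(6) = Fib(5) + Fib(4) = 5 + 3 = 8
Fib(7) = Fib(6) + Fib(5) = 8 + 5 = 13
Fib(8) = Fib(7) + Fib(6) = 13 + 8 = 21
Fib(9) = Fib(8) + Fib(7) = 21 + 13 = 34
Fib(10) = Fib(9) + Fib(8) = 34 + 21 = 55
Fib(11) = Fib(10) + Fib(9) = 55 + 34 = 89
Fib(12) = Fib(11) + Fib(10) = 89 + 55 = 144
Fib(13) = Fib(12) + Fib(11) = 144 + 89 = 233
Fib(14) = Fib(13) + Fib(12) = 233 + 144 = 377

377


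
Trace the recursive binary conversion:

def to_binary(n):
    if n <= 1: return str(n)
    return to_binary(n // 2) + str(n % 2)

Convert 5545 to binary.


to_binary(5545) = to_binary(2772) + '1'
to_binary(2772) = to_binary(1386) + '0'
to_binary(1386) = to_binary(693) + '0'
to_binary(693) = to_binary(346) + '1'
to_binary(346) = to_binary(173) + '0'
to_binary(173) = to_binary(86) + '1'
to_binary(86) = to_binary(43) + '0'
to_binary(43) = to_binary(21) + '1'
to_binary(21) = to_binary(10) + '1'
to_binary(10) = to_binary(5) + '0'
to_binary(5) = to_binary(2) + '1'
to_binary(2) = to_binary(1) + '0'
to_binary(1) = '1'  (base case)
Concatenating: '1' + '0' + '1' + '0' + '1' + '1' + '0' + '1' + '0' + '1' + '0' + '0' + '1' = '1010110101001'

1010110101001


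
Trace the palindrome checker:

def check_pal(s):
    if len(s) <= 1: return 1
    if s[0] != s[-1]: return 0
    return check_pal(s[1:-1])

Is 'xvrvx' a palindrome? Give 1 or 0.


check_pal('xvrvx'): s[0]='x' == s[-1]='x' -> check check_pal('vrv')
check_pal('vrv'): s[0]='v' == s[-1]='v' -> check check_pal('r')
check_pal('r'): len <= 1 -> return 1  (base case)
Result: 1 (palindrome)

1


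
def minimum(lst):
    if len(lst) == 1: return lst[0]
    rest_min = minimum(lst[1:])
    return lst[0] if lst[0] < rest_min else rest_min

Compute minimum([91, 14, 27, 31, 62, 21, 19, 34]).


minimum([91, 14, 27, 31, 62, 21, 19, 34]): compare 91 with minimum([14, 27, 31, 62, 21, 19, 34])
minimum([14, 27, 31, 62, 21, 19, 34]): compare 14 with minimum([27, 31, 62, 21, 19, 34])
minimum([27, 31, 62, 21, 19, 34]): compare 27 with minimum([31, 62, 21, 19, 34])
minimum([31, 62, 21, 19, 34]): compare 31 with minimum([62, 21, 19, 34])
minimum([62, 21, 19, 34]): compare 62 with minimum([21, 19, 34])
minimum([21, 19, 34]): compare 21 with minimum([19, 34])
minimum([19, 34]): compare 19 with minimum([34])
minimum([34]) = 34  (base case)
Compare 19 with 34 -> 19
Compare 21 with 19 -> 19
Compare 62 with 19 -> 19
Compare 31 with 19 -> 19
Compare 27 with 19 -> 19
Compare 14 with 19 -> 14
Compare 91 with 14 -> 14

14


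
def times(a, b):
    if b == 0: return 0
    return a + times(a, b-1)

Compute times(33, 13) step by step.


times(33, 13) = 33 + times(33, 12)
times(33, 12) = 33 + times(33, 11)
times(33, 11) = 33 + times(33, 10)
times(33, 10) = 33 + times(33, 9)
times(33, 9) = 33 + times(33, 8)
times(33, 8) = 33 + times(33, 7)
times(33, 7) = 33 + times(33, 6)
times(33, 6) = 33 + times(33, 5)
times(33, 5) = 33 + times(33, 4)
times(33, 4) = 33 + times(33, 3)
times(33, 3) = 33 + times(33, 2)
times(33, 2) = 33 + times(33, 1)
times(33, 1) = 33 + times(33, 0)
times(33, 0) = 0  (base case)
Total: 33 + 33 + 33 + 33 + 33 + 33 + 33 + 33 + 33 + 33 + 33 + 33 + 33 + 0 = 429

429


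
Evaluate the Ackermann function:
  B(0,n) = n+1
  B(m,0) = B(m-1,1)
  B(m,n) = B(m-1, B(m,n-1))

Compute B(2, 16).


B(2, 16) = B(1, B(2, 15))
  B(2, 15) = B(1, B(2, 14))
    B(2, 14) = B(1, B(2, 13))
      B(2, 13) = B(1, B(2, 12))
        B(2, 12) = B(1, B(2, 11))
          B(2, 11) = B(1, B(2, 10))
          B(2, 10) = B(1, B(2, 9))
          B(2, 9) = B(1, B(2, 8))
          B(2, 8) = B(1, B(2, 7))
          B(2, 7) = B(1, B(2, 6))
          B(2, 6) = B(1, B(2, 5))
          B(2, 5) = B(1, B(2, 4))
          B(2, 4) = B(1, B(2, 3))
          B(2, 3) = B(1, B(2, 2))
          B(2, 2) = B(1, B(2, 1))
          B(2, 1) = B(1, B(2, 0))
          B(2, 0) = B(1, 1)
          B(1, 1) = B(0, B(1, 0))
          B(1, 0) = B(0, 1)
          B(0, 1) = 2
            = B(0, 2)
          B(0, 2) = 3
            = B(1, 3)
          B(1, 3) = B(0, B(1, 2))
          B(1, 2) = B(0, B(1, 1))
... (trace truncated)
Result: B(2, 16) = 35

35


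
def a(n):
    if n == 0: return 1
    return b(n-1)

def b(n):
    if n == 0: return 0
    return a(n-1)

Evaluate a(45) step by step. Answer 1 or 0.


a(45) = b(44)
b(44) = a(43)
a(43) = b(42)
b(42) = a(41)
a(41) = b(40)
b(40) = a(39)
a(39) = b(38)
b(38) = a(37)
a(37) = b(36)
b(36) = a(35)
a(35) = b(34)
b(34) = a(33)
a(33) = b(32)
b(32) = a(31)
a(31) = b(30)
b(30) = a(29)
a(29) = b(28)
b(28) = a(27)
a(27) = b(26)
b(26) = a(25)
a(25) = b(24)
b(24) = a(23)
a(23) = b(22)
b(22) = a(21)
a(21) = b(20)
b(20) = a(19)
a(19) = b(18)
b(18) = a(17)
a(17) = b(16)
b(16) = a(15)
a(15) = b(14)
b(14) = a(13)
a(13) = b(12)
b(12) = a(11)
a(11) = b(10)
b(10) = a(9)
a(9) = b(8)
b(8) = a(7)
a(7) = b(6)
b(6) = a(5)
a(5) = b(4)
b(4) = a(3)
a(3) = b(2)
b(2) = a(1)
a(1) = b(0)
b(0) = 0  (base case)
Result: 0

0


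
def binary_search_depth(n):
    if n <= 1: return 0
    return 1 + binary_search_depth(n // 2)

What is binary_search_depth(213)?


213 / 2 = 106
106 / 2 = 53
53 / 2 = 26
26 / 2 = 13
13 / 2 = 6
6 / 2 = 3
3 / 2 = 1
Reached 1 after 7 halvings

7


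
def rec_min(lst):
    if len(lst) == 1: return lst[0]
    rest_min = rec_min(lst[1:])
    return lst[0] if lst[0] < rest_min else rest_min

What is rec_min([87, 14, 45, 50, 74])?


rec_min([87, 14, 45, 50, 74]): compare 87 with rec_min([14, 45, 50, 74])
rec_min([14, 45, 50, 74]): compare 14 with rec_min([45, 50, 74])
rec_min([45, 50, 74]): compare 45 with rec_min([50, 74])
rec_min([50, 74]): compare 50 with rec_min([74])
rec_min([74]) = 74  (base case)
Compare 50 with 74 -> 50
Compare 45 with 50 -> 45
Compare 14 with 45 -> 14
Compare 87 with 14 -> 14

14


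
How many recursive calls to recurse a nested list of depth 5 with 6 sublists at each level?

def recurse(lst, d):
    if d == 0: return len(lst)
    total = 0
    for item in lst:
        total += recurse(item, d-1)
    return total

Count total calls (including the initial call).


At depth 0 (root): 1 call
At depth 1: each of 1 parents calls recurse on 6 children = 6 calls
At depth 2: each of 6 parents calls recurse on 6 children = 36 calls
At depth 3: each of 36 parents calls recurse on 6 children = 216 calls
At depth 4: each of 216 parents calls recurse on 6 children = 1296 calls
At depth 5: each of 1296 parents calls recurse on 6 children = 7776 calls
Total: 1 + 6 + 36 + 216 + 1296 + 7776 = 9331

9331


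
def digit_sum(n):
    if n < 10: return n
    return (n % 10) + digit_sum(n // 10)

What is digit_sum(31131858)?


digit_sum(31131858) = 8 + digit_sum(3113185)
digit_sum(3113185) = 5 + digit_sum(311318)
digit_sum(311318) = 8 + digit_sum(31131)
digit_sum(31131) = 1 + digit_sum(3113)
digit_sum(3113) = 3 + digit_sum(311)
digit_sum(311) = 1 + digit_sum(31)
digit_sum(31) = 1 + digit_sum(3)
digit_sum(3) = 3  (base case)
Total: 8 + 5 + 8 + 1 + 3 + 1 + 1 + 3 = 30

30


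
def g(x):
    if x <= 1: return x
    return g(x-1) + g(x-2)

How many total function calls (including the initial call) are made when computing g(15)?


Let C(n) = total calls for g(n)
C(0) = 1, C(1) = 1
C(2) = 1 + C(1) + C(0) = 1 + 1 + 1 = 3
C(3) = 1 + C(2) + C(1) = 1 + 3 + 1 = 5
C(4) = 1 + C(3) + C(2) = 1 + 5 + 3 = 9
C(5) = 1 + C(4) + C(3) = 1 + 9 + 5 = 15
C(6) = 1 + C(5) + C(4) = 1 + 15 + 9 = 25
C(7) = 1 + C(6) + C(5) = 1 + 25 + 15 = 41
C(8) = 1 + C(7) + C(6) = 1 + 41 + 25 = 67
C(9) = 1 + C(8) + C(7) = 1 + 67 + 41 = 109
C(10) = 1 + C(9) + C(8) = 1 + 109 + 67 = 177
C(11) = 1 + C(10) + C(9) = 1 + 177 + 109 = 287
C(12) = 1 + C(11) + C(10) = 1 + 287 + 177 = 465
C(13) = 1 + C(12) + C(11) = 1 + 465 + 287 = 753
C(14) = 1 + C(13) + C(12) = 1 + 753 + 465 = 1219
C(15) = 1 + C(14) + C(13) = 1 + 1219 + 753 = 1973

1973


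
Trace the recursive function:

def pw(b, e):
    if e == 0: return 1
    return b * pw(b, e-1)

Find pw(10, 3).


pw(10, 3)
= 10 * pw(10, 2)
= 10 * 10 * pw(10, 1)
= 10 * 10 * 10 * pw(10, 0)
= 10 * 10 * 10 * 1
= 1000

1000


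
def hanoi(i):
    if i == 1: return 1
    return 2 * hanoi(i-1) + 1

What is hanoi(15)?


hanoi(15) = 2 * hanoi(14) + 1
hanoi(14) = 2 * hanoi(13) + 1
hanoi(13) = 2 * hanoi(12) + 1
hanoi(12) = 2 * hanoi(11) + 1
hanoi(11) = 2 * hanoi(10) + 1
hanoi(10) = 2 * hanoi(9) + 1
hanoi(9) = 2 * hanoi(8) + 1
hanoi(8) = 2 * hanoi(7) + 1
hanoi(7) = 2 * hanoi(6) + 1
hanoi(6) = 2 * hanoi(5) + 1
hanoi(5) = 2 * hanoi(4) + 1
hanoi(4) = 2 * hanoi(3) + 1
hanoi(3) = 2 * hanoi(2) + 1
hanoi(2) = 2 * hanoi(1) + 1
hanoi(1) = 1  (base case)
hanoi(2) = 2 * 1 + 1 = 3
hanoi(3) = 2 * 3 + 1 = 7
hanoi(4) = 2 * 7 + 1 = 15
hanoi(5) = 2 * 15 + 1 = 31
hanoi(6) = 2 * 31 + 1 = 63
hanoi(7) = 2 * 63 + 1 = 127
hanoi(8) = 2 * 127 + 1 = 255
hanoi(9) = 2 * 255 + 1 = 511
hanoi(10) = 2 * 511 + 1 = 1023
hanoi(11) = 2 * 1023 + 1 = 2047
hanoi(12) = 2 * 2047 + 1 = 4095
hanoi(13) = 2 * 4095 + 1 = 8191
hanoi(14) = 2 * 8191 + 1 = 16383
hanoi(15) = 2 * 16383 + 1 = 32767

32767


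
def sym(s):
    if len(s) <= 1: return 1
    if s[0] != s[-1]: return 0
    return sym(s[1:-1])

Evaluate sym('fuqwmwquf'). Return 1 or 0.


sym('fuqwmwquf'): s[0]='f' == s[-1]='f' -> check sym('uqwmwqu')
sym('uqwmwqu'): s[0]='u' == s[-1]='u' -> check sym('qwmwq')
sym('qwmwq'): s[0]='q' == s[-1]='q' -> check sym('wmw')
sym('wmw'): s[0]='w' == s[-1]='w' -> check sym('m')
sym('m'): len <= 1 -> return 1  (base case)
Result: 1 (palindrome)

1


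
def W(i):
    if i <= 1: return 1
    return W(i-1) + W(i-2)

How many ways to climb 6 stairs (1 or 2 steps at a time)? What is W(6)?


Building up from base cases:
W(0) = 1
W(1) = 1
W(2) = W(1) + W(0) = 1 + 1 = 2
W(3) = W(2) + W(1) = 2 + 1 = 3
W(4) = W(3) + W(2) = 3 + 2 = 5
W(5) = W(4) + W(3) = 5 + 3 = 8
W(6) = W(5) + W(4) = 8 + 5 = 13

13


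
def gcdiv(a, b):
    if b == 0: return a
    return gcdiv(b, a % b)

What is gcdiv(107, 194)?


gcdiv(107, 194) = gcdiv(194, 107)
gcdiv(194, 107) = gcdiv(107, 87)
gcdiv(107, 87) = gcdiv(87, 20)
gcdiv(87, 20) = gcdiv(20, 7)
gcdiv(20, 7) = gcdiv(7, 6)
gcdiv(7, 6) = gcdiv(6, 1)
gcdiv(6, 1) = gcdiv(1, 0)
gcdiv(1, 0) = 1  (base case)

1


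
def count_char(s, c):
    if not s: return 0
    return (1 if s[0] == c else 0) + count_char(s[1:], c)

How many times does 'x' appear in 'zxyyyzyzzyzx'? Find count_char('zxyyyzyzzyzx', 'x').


s[0]='z' != 'x' -> 0
s[0]='x' == 'x' -> 1
s[0]='y' != 'x' -> 0
s[0]='y' != 'x' -> 0
s[0]='y' != 'x' -> 0
s[0]='z' != 'x' -> 0
s[0]='y' != 'x' -> 0
s[0]='z' != 'x' -> 0
s[0]='z' != 'x' -> 0
s[0]='y' != 'x' -> 0
s[0]='z' != 'x' -> 0
s[0]='x' == 'x' -> 1
Sum: 0 + 1 + 0 + 0 + 0 + 0 + 0 + 0 + 0 + 0 + 0 + 1 = 2

2


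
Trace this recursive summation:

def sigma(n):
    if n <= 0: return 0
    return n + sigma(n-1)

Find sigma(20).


sigma(20)
= 20 + 19 + 18 + 17 + 16 + 15 + 14 + 13 + 12 + 11 + 10 + 9 + 8 + 7 + 6 + 5 + 4 + 3 + 2 + 1 + sigma(0)
= 20 + 19 + 18 + 17 + 16 + 15 + 14 + 13 + 12 + 11 + 10 + 9 + 8 + 7 + 6 + 5 + 4 + 3 + 2 + 1 + 0
= 210

210


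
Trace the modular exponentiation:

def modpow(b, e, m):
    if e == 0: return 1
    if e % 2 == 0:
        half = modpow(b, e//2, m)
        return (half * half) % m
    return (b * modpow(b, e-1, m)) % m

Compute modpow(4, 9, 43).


modpow(4, 9, 43): e is odd, compute modpow(4, 8, 43)
  modpow(4, 8, 43): e is even, compute modpow(4, 4, 43)
    modpow(4, 4, 43): e is even, compute modpow(4, 2, 43)
      modpow(4, 2, 43): e is even, compute modpow(4, 1, 43)
        modpow(4, 1, 43): e is odd, compute modpow(4, 0, 43)
          modpow(4, 0, 43) = 1
        (4 * 1) % 43 = 4
      half=4, (4*4) % 43 = 16
    half=16, (16*16) % 43 = 41
  half=41, (41*41) % 43 = 4
(4 * 4) % 43 = 16

16


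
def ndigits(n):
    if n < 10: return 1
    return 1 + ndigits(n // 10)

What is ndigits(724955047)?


ndigits(724955047) = 1 + ndigits(72495504)
ndigits(72495504) = 1 + ndigits(7249550)
ndigits(7249550) = 1 + ndigits(724955)
ndigits(724955) = 1 + ndigits(72495)
ndigits(72495) = 1 + ndigits(7249)
ndigits(7249) = 1 + ndigits(724)
ndigits(724) = 1 + ndigits(72)
ndigits(72) = 1 + ndigits(7)
ndigits(7) = 1  (base case: 7 < 10)
Unwinding: 1 + 1 + 1 + 1 + 1 + 1 + 1 + 1 + 1 = 9

9


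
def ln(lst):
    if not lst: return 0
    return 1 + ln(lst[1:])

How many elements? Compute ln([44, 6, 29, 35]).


ln([44, 6, 29, 35]) = 1 + ln([6, 29, 35])
ln([6, 29, 35]) = 1 + ln([29, 35])
ln([29, 35]) = 1 + ln([35])
ln([35]) = 1 + ln([])
ln([]) = 0  (base case)
Unwinding: 1 + 1 + 1 + 1 + 0 = 4

4


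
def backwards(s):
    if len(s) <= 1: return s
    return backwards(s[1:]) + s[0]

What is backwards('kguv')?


backwards('kguv') = backwards('guv') + 'k'
backwards('guv') = backwards('uv') + 'g'
backwards('uv') = backwards('v') + 'u'
backwards('v') = 'v'  (base case)
Concatenating: 'v' + 'u' + 'g' + 'k' = 'vugk'

vugk


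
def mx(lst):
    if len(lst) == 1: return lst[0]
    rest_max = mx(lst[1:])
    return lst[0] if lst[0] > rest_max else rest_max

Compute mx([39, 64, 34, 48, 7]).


mx([39, 64, 34, 48, 7]): compare 39 with mx([64, 34, 48, 7])
mx([64, 34, 48, 7]): compare 64 with mx([34, 48, 7])
mx([34, 48, 7]): compare 34 with mx([48, 7])
mx([48, 7]): compare 48 with mx([7])
mx([7]) = 7  (base case)
Compare 48 with 7 -> 48
Compare 34 with 48 -> 48
Compare 64 with 48 -> 64
Compare 39 with 64 -> 64

64


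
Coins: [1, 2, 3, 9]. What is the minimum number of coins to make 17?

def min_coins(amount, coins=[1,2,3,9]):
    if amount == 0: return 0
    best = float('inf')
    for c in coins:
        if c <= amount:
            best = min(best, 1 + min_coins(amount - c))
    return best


Building up with DP:
min_coins(0) = 0
min_coins(1) = min(1+min_coins(0)=1+0=1) = 1
min_coins(2) = min(1+min_coins(1)=1+1=2, 1+min_coins(0)=1+0=1) = 1
min_coins(3) = min(1+min_coins(2)=1+1=2, 1+min_coins(1)=1+1=2, 1+min_coins(0)=1+0=1) = 1
min_coins(4) = min(1+min_coins(3)=1+1=2, 1+min_coins(2)=1+1=2, 1+min_coins(1)=1+1=2) = 2
min_coins(5) = min(1+min_coins(4)=1+2=3, 1+min_coins(3)=1+1=2, 1+min_coins(2)=1+1=2) = 2
min_coins(6) = min(1+min_coins(5)=1+2=3, 1+min_coins(4)=1+2=3, 1+min_coins(3)=1+1=2) = 2
min_coins(7) = min(1+min_coins(6)=1+2=3, 1+min_coins(5)=1+2=3, 1+min_coins(4)=1+2=3) = 3
min_coins(8) = min(1+min_coins(7)=1+3=4, 1+min_coins(6)=1+2=3, 1+min_coins(5)=1+2=3) = 3
min_coins(9) = min(1+min_coins(8)=1+3=4, 1+min_coins(7)=1+3=4, 1+min_coins(6)=1+2=3, 1+min_coins(0)=1+0=1) = 1
min_coins(10) = min(1+min_coins(9)=1+1=2, 1+min_coins(8)=1+3=4, 1+min_coins(7)=1+3=4, 1+min_coins(1)=1+1=2) = 2
min_coins(11) = min(1+min_coins(10)=1+2=3, 1+min_coins(9)=1+1=2, 1+min_coins(8)=1+3=4, 1+min_coins(2)=1+1=2) = 2
min_coins(12) = min(1+min_coins(11)=1+2=3, 1+min_coins(10)=1+2=3, 1+min_coins(9)=1+1=2, 1+min_coins(3)=1+1=2) = 2
min_coins(13) = min(1+min_coins(12)=1+2=3, 1+min_coins(11)=1+2=3, 1+min_coins(10)=1+2=3, 1+min_coins(4)=1+2=3) = 3
min_coins(14) = min(1+min_coins(13)=1+3=4, 1+min_coins(12)=1+2=3, 1+min_coins(11)=1+2=3, 1+min_coins(5)=1+2=3) = 3
min_coins(15) = min(1+min_coins(14)=1+3=4, 1+min_coins(13)=1+3=4, 1+min_coins(12)=1+2=3, 1+min_coins(6)=1+2=3) = 3
min_coins(16) = min(1+min_coins(15)=1+3=4, 1+min_coins(14)=1+3=4, 1+min_coins(13)=1+3=4, 1+min_coins(7)=1+3=4) = 4
min_coins(17) = min(1+min_coins(16)=1+4=5, 1+min_coins(15)=1+3=4, 1+min_coins(14)=1+3=4, 1+min_coins(8)=1+3=4) = 4

4


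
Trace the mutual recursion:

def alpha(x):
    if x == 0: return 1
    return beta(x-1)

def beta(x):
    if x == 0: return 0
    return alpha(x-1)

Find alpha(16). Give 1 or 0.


alpha(16) = beta(15)
beta(15) = alpha(14)
alpha(14) = beta(13)
beta(13) = alpha(12)
alpha(12) = beta(11)
beta(11) = alpha(10)
alpha(10) = beta(9)
beta(9) = alpha(8)
alpha(8) = beta(7)
beta(7) = alpha(6)
alpha(6) = beta(5)
beta(5) = alpha(4)
alpha(4) = beta(3)
beta(3) = alpha(2)
alpha(2) = beta(1)
beta(1) = alpha(0)
alpha(0) = 1  (base case)
Result: 1

1


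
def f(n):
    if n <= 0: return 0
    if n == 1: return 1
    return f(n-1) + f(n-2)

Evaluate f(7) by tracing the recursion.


Computing f(7) bottom-up:
f(0) = 0
f(1) = 1
f(2) = f(1) + f(0) = 1 + 0 = 1
f(3) = f(2) + f(1) = 1 + 1 = 2
f(4) = f(3) + f(2) = 2 + 1 = 3
f(5) = f(4) + f(3) = 3 + 2 = 5
f(6) = f(5) + f(4) = 5 + 3 = 8
f(7) = f(6) + f(5) = 8 + 5 = 13

13


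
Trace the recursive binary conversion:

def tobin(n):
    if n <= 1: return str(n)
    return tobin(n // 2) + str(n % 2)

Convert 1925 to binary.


tobin(1925) = tobin(962) + '1'
tobin(962) = tobin(481) + '0'
tobin(481) = tobin(240) + '1'
tobin(240) = tobin(120) + '0'
tobin(120) = tobin(60) + '0'
tobin(60) = tobin(30) + '0'
tobin(30) = tobin(15) + '0'
tobin(15) = tobin(7) + '1'
tobin(7) = tobin(3) + '1'
tobin(3) = tobin(1) + '1'
tobin(1) = '1'  (base case)
Concatenating: '1' + '1' + '1' + '1' + '0' + '0' + '0' + '0' + '1' + '0' + '1' = '11110000101'

11110000101


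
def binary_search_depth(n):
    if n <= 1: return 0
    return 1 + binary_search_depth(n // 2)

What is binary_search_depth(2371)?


2371 / 2 = 1185
1185 / 2 = 592
592 / 2 = 296
296 / 2 = 148
148 / 2 = 74
74 / 2 = 37
37 / 2 = 18
18 / 2 = 9
9 / 2 = 4
4 / 2 = 2
2 / 2 = 1
Reached 1 after 11 halvings

11


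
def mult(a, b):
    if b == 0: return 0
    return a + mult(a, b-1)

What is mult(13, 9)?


mult(13, 9) = 13 + mult(13, 8)
mult(13, 8) = 13 + mult(13, 7)
mult(13, 7) = 13 + mult(13, 6)
mult(13, 6) = 13 + mult(13, 5)
mult(13, 5) = 13 + mult(13, 4)
mult(13, 4) = 13 + mult(13, 3)
mult(13, 3) = 13 + mult(13, 2)
mult(13, 2) = 13 + mult(13, 1)
mult(13, 1) = 13 + mult(13, 0)
mult(13, 0) = 0  (base case)
Total: 13 + 13 + 13 + 13 + 13 + 13 + 13 + 13 + 13 + 0 = 117

117


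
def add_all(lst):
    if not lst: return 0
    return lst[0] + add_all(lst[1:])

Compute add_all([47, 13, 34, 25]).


add_all([47, 13, 34, 25]) = 47 + add_all([13, 34, 25])
add_all([13, 34, 25]) = 13 + add_all([34, 25])
add_all([34, 25]) = 34 + add_all([25])
add_all([25]) = 25 + add_all([])
add_all([]) = 0  (base case)
Total: 47 + 13 + 34 + 25 + 0 = 119

119


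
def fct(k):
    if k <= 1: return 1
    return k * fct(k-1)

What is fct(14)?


fct(14)
= 14 * fct(13)
= 14 * 13 * fct(12)
= 14 * 13 * 12 * fct(11)
= 14 * 13 * 12 * 11 * fct(10)
= 14 * 13 * 12 * 11 * 10 * fct(9)
= 14 * 13 * 12 * 11 * 10 * 9 * fct(8)
= 14 * 13 * 12 * 11 * 10 * 9 * 8 * fct(7)
= 14 * 13 * 12 * 11 * 10 * 9 * 8 * 7 * fct(6)
= 14 * 13 * 12 * 11 * 10 * 9 * 8 * 7 * 6 * fct(5)
= 14 * 13 * 12 * 11 * 10 * 9 * 8 * 7 * 6 * 5 * fct(4)
= 14 * 13 * 12 * 11 * 10 * 9 * 8 * 7 * 6 * 5 * 4 * fct(3)
= 14 * 13 * 12 * 11 * 10 * 9 * 8 * 7 * 6 * 5 * 4 * 3 * fct(2)
= 14 * 13 * 12 * 11 * 10 * 9 * 8 * 7 * 6 * 5 * 4 * 3 * 2 * fct(1)
= 14 * 13 * 12 * 11 * 10 * 9 * 8 * 7 * 6 * 5 * 4 * 3 * 2 * 1
= 87178291200

87178291200


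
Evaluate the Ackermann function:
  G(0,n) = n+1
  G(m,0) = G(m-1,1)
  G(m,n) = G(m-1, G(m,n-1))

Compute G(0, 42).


G(0, 42) = 43
Result: G(0, 42) = 43

43


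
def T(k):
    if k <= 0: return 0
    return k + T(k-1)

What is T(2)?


T(2)
= 2 + 1 + T(0)
= 2 + 1 + 0
= 3

3


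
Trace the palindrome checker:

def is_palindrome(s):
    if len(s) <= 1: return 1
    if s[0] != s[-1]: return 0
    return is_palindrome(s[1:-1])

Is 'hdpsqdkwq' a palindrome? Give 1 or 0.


is_palindrome('hdpsqdkwq'): s[0]='h' != s[-1]='q' -> return 0
Result: 0 (not a palindrome)

0


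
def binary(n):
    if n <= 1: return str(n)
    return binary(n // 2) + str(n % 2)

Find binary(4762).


binary(4762) = binary(2381) + '0'
binary(2381) = binary(1190) + '1'
binary(1190) = binary(595) + '0'
binary(595) = binary(297) + '1'
binary(297) = binary(148) + '1'
binary(148) = binary(74) + '0'
binary(74) = binary(37) + '0'
binary(37) = binary(18) + '1'
binary(18) = binary(9) + '0'
binary(9) = binary(4) + '1'
binary(4) = binary(2) + '0'
binary(2) = binary(1) + '0'
binary(1) = '1'  (base case)
Concatenating: '1' + '0' + '0' + '1' + '0' + '1' + '0' + '0' + '1' + '1' + '0' + '1' + '0' = '1001010011010'

1001010011010


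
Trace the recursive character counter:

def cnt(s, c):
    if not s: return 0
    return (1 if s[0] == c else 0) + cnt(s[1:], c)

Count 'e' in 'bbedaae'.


s[0]='b' != 'e' -> 0
s[0]='b' != 'e' -> 0
s[0]='e' == 'e' -> 1
s[0]='d' != 'e' -> 0
s[0]='a' != 'e' -> 0
s[0]='a' != 'e' -> 0
s[0]='e' == 'e' -> 1
Sum: 0 + 0 + 1 + 0 + 0 + 0 + 1 = 2

2
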